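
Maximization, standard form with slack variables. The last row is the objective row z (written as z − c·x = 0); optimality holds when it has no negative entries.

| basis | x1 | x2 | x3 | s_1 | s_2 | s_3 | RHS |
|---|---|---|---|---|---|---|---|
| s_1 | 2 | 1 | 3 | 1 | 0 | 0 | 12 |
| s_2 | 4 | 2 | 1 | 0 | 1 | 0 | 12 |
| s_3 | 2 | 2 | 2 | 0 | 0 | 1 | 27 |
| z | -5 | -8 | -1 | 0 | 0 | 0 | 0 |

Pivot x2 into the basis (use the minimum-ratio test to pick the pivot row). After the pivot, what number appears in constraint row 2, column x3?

1/2

Ratio test on column x2 — row 1: 12/1 = 12; row 2: 12/2 = 6; row 3: 27/2 = 27/2. Minimum is 6 at row 2 (s_2 leaves); pivot element 2.
Divide row 2 by 2; eliminate column x2 from the other rows.
In the new row 2, the x3 entry is the old entry divided by the pivot: 1/2 = 1/2.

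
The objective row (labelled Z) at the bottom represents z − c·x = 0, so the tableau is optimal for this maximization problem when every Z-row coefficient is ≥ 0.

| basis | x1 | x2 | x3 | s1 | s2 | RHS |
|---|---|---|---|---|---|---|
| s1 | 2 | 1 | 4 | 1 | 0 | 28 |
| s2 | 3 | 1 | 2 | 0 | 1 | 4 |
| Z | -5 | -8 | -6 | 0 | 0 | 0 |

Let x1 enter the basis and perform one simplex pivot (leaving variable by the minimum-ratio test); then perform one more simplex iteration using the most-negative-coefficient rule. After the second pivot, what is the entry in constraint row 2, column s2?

1

Ratio test on column x1 — row 1: 28/2 = 14; row 2: 4/3 = 4/3. Minimum is 4/3 at row 2 (s2 leaves); pivot element 3.
Divide row 2 by 3; eliminate column x1 from the other rows.
Second iteration: most negative Z-row entry is -19/3 in column x2, so x2 enters.
Ratio test on column x2 — row 1: (76/3)/(1/3) = 76; row 2: (4/3)/(1/3) = 4. Minimum is 4 at row 2 (x1 leaves); pivot element 1/3.
Divide row 2 by 1/3; eliminate column x2 from the other rows.
After both pivots, the entry at constraint row 2, column s2 is 1.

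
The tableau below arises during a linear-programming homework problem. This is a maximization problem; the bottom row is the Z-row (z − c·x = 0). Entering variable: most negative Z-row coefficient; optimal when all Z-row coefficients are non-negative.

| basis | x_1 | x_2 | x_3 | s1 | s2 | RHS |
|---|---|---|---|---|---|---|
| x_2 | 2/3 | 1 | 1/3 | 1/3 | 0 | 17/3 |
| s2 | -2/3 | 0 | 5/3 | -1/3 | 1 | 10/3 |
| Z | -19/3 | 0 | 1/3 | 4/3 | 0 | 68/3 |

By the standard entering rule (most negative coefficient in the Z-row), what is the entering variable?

Negative Z-row entries: x_1: -19/3.
The most negative is -19/3 in column x_1, so x_1 enters.

x_1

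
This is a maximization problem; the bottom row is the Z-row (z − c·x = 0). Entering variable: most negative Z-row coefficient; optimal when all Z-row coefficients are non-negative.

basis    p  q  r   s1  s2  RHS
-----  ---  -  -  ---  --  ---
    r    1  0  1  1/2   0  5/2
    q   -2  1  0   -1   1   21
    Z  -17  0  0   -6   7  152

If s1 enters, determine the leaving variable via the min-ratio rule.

r

Column s1 entries and ratios — r: (5/2)/(1/2) = 5; q: -1 ≤ 0, skip.
Smallest ratio is 5 in the row of r, so r leaves.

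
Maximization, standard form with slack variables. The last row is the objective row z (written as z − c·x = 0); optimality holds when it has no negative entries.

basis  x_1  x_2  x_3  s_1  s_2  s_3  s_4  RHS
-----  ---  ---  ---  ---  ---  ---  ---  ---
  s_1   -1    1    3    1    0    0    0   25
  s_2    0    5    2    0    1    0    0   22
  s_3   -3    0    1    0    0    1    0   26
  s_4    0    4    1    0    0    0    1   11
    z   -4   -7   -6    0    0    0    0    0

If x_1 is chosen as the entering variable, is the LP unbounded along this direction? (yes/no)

Every constraint-row entry in column x_1 is ≤ 0, so increasing x_1 is unbounded.

yes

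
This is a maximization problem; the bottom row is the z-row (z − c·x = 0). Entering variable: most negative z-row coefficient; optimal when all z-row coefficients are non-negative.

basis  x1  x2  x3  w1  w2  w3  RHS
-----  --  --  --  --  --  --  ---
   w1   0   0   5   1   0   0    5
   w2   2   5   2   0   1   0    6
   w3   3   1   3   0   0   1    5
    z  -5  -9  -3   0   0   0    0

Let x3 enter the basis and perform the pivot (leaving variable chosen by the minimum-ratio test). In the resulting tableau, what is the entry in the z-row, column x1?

-5

Ratio test on column x3 — row 1: 5/5 = 1; row 2: 6/2 = 3; row 3: 5/3 = 5/3. Minimum is 1 at row 1 (w1 leaves); pivot element 5.
Divide row 1 by 5; eliminate column x3 from the other rows.
z-row update in column x1: -5 − (-3)·0 = -5.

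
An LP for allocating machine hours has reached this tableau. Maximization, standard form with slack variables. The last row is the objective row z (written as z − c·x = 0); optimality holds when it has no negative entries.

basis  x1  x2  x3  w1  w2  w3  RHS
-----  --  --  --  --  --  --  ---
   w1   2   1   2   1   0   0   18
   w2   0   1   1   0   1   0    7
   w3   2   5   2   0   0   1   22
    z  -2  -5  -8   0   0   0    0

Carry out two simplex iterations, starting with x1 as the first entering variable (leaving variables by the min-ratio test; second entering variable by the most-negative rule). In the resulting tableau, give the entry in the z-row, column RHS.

Ratio test on column x1 — row 1: 18/2 = 9; row 2: entry 0 ≤ 0; row 3: 22/2 = 11. Minimum is 9 at row 1 (w1 leaves); pivot element 2.
Divide row 1 by 2; eliminate column x1 from the other rows.
Second iteration: most negative z-row entry is -6 in column x3, so x3 enters.
Ratio test on column x3 — row 1: 9/1 = 9; row 2: 7/1 = 7; row 3: entry 0 ≤ 0. Minimum is 7 at row 2 (w2 leaves); pivot element 1.
Divide row 2 by 1; eliminate column x3 from the other rows.
After both pivots, the entry at the z-row, column RHS is 60.

60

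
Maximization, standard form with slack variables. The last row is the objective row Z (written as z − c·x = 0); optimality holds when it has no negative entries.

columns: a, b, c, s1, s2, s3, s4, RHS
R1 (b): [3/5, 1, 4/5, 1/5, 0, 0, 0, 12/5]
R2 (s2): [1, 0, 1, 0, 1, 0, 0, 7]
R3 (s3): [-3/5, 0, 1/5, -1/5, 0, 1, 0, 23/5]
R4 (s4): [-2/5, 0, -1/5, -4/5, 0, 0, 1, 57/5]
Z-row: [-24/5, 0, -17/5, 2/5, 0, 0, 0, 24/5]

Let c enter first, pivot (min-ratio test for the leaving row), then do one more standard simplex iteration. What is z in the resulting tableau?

Ratio test on column c — row 1: (12/5)/(4/5) = 3; row 2: 7/1 = 7; row 3: (23/5)/(1/5) = 23; row 4: entry -1/5 ≤ 0. Minimum is 3 at row 1 (b leaves); pivot element 4/5.
Pivot on row 1; the Z-row RHS becomes 24/5 − (-17/5)·3 = 15.
Next entering variable (most negative Z-row entry -9/4): a.
Ratio test on column a — row 1: 3/(3/4) = 4; row 2: 4/(1/4) = 16; row 3: entry -3/4 ≤ 0; row 4: entry -1/4 ≤ 0. Minimum is 4 at row 1 (c leaves); pivot element 3/4.
After the second pivot the Z-row RHS is 15 − (-9/4)·4 = 24.

24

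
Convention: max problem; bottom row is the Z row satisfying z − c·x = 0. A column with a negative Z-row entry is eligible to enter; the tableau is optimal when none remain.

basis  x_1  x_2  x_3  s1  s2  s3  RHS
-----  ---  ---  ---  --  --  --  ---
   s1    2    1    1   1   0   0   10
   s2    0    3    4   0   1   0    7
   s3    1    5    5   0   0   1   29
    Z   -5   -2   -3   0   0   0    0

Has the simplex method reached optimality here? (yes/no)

no

The Z-row has a negative entry -5 in column x_1, so it is not optimal.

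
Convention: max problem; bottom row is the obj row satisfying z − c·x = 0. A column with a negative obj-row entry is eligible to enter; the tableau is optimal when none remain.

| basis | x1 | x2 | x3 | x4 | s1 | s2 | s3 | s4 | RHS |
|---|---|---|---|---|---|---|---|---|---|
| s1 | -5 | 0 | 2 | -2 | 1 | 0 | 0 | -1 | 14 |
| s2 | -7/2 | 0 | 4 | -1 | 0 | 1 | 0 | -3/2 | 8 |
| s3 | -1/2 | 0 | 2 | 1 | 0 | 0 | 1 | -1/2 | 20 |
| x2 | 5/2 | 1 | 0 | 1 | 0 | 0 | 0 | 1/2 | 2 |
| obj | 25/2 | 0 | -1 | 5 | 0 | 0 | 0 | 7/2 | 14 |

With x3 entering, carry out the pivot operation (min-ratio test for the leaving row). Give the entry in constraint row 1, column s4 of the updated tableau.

-1/4

Ratio test on column x3 — row 1: 14/2 = 7; row 2: 8/4 = 2; row 3: 20/2 = 10; row 4: entry 0 ≤ 0. Minimum is 2 at row 2 (s2 leaves); pivot element 4.
Divide row 2 by 4; eliminate column x3 from the other rows.
Row 1 update in column s4: -1 − 2·(-3/8) = -1/4.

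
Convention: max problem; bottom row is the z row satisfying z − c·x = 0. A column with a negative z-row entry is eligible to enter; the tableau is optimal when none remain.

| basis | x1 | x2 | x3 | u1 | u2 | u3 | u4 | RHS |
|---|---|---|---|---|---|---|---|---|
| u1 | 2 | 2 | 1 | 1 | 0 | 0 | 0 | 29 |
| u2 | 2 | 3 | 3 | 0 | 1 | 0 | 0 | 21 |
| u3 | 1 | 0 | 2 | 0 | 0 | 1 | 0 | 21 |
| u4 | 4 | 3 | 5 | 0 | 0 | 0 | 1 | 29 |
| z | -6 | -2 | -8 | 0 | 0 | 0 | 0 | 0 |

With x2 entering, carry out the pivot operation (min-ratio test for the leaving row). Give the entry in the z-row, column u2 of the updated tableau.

2/3

Ratio test on column x2 — row 1: 29/2 = 29/2; row 2: 21/3 = 7; row 3: entry 0 ≤ 0; row 4: 29/3 = 29/3. Minimum is 7 at row 2 (u2 leaves); pivot element 3.
Divide row 2 by 3; eliminate column x2 from the other rows.
z-row update in column u2: 0 − (-2)·(1/3) = 2/3.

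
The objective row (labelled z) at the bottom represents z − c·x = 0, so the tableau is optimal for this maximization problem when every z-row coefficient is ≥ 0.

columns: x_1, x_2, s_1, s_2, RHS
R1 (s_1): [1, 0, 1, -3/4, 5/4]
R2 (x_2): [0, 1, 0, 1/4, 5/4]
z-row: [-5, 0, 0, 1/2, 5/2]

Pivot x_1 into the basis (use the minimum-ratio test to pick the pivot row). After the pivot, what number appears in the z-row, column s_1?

5

Ratio test on column x_1 — row 1: (5/4)/1 = 5/4; row 2: entry 0 ≤ 0. Minimum is 5/4 at row 1 (s_1 leaves); pivot element 1.
Divide row 1 by 1; eliminate column x_1 from the other rows.
z-row update in column s_1: 0 − (-5)·1 = 5.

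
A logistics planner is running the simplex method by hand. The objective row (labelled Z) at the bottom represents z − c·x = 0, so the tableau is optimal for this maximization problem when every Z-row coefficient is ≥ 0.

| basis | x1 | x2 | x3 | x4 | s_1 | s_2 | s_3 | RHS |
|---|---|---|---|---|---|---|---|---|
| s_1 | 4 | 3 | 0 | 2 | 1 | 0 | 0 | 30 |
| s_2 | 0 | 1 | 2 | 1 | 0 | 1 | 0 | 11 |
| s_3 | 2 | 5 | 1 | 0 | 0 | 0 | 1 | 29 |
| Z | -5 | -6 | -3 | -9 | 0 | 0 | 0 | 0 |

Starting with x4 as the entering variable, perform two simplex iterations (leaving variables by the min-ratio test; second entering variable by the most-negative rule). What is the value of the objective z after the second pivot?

Ratio test on column x4 — row 1: 30/2 = 15; row 2: 11/1 = 11; row 3: entry 0 ≤ 0. Minimum is 11 at row 2 (s_2 leaves); pivot element 1.
Pivot on row 2; the Z-row RHS becomes 0 − (-9)·11 = 99.
Next entering variable (most negative Z-row entry -5): x1.
Ratio test on column x1 — row 1: 8/4 = 2; row 2: entry 0 ≤ 0; row 3: 29/2 = 29/2. Minimum is 2 at row 1 (s_1 leaves); pivot element 4.
After the second pivot the Z-row RHS is 99 − (-5)·2 = 109.

109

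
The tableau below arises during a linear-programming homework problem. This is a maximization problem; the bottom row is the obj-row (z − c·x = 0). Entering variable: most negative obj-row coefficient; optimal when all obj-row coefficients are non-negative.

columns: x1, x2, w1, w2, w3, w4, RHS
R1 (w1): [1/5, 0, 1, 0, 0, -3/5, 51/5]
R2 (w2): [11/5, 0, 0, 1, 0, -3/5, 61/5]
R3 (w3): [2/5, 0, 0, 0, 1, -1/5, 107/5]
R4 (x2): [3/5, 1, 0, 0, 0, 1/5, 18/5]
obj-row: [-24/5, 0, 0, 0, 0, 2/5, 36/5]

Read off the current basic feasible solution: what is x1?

x1 is not in the basis, so in the current basic feasible solution x1 = 0.

0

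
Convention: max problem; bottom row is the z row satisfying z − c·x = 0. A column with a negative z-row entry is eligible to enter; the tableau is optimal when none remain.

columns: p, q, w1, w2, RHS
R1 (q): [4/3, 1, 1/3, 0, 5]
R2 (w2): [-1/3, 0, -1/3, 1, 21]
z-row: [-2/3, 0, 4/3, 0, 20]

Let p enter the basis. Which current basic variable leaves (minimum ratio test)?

Column p entries and ratios — q: 5/(4/3) = 15/4; w2: -1/3 ≤ 0, skip.
Smallest ratio is 15/4 in the row of q, so q leaves.

q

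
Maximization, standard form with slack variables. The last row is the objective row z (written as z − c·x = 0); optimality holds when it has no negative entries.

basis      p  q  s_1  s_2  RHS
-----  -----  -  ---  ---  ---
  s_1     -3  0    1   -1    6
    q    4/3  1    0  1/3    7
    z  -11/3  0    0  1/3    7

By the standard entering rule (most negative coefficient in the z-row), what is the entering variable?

Negative z-row entries: p: -11/3.
The most negative is -11/3 in column p, so p enters.

p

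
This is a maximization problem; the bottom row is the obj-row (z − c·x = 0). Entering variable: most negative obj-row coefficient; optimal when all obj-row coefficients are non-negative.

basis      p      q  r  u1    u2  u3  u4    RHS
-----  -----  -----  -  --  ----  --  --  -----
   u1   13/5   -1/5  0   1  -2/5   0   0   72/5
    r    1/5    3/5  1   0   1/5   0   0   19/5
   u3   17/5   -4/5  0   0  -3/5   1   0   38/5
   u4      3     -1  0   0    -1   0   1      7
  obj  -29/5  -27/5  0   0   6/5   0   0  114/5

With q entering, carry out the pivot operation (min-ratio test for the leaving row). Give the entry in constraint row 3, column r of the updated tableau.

4/3

Ratio test on column q — row 1: entry -1/5 ≤ 0; row 2: (19/5)/(3/5) = 19/3; row 3: entry -4/5 ≤ 0; row 4: entry -1 ≤ 0. Minimum is 19/3 at row 2 (r leaves); pivot element 3/5.
Divide row 2 by 3/5; eliminate column q from the other rows.
Row 3 update in column r: 0 − (-4/5)·(5/3) = 4/3.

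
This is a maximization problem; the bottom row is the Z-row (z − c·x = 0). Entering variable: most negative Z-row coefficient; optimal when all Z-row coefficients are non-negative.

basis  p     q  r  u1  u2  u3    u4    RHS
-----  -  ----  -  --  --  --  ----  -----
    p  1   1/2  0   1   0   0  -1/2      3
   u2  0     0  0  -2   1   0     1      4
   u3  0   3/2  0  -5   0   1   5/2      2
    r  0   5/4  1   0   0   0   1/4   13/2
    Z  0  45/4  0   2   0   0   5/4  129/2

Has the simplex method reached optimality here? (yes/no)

yes

Every Z-row coefficient is ≥ 0, so the tableau is optimal.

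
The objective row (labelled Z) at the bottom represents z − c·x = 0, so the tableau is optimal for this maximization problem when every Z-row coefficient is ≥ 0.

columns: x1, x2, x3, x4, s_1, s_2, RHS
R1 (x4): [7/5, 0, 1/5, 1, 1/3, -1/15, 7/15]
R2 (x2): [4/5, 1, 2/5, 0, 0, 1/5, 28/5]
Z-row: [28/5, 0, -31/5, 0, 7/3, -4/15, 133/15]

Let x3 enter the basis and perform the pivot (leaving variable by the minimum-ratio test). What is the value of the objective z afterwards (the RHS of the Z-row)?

Ratio test on column x3 — row 1: (7/15)/(1/5) = 7/3; row 2: (28/5)/(2/5) = 14. Minimum is 7/3 at row 1 (x4 leaves); pivot element 1/5.
Pivot on row 1; the Z-row RHS becomes 133/15 − (-31/5)·(7/3) = 70/3.

70/3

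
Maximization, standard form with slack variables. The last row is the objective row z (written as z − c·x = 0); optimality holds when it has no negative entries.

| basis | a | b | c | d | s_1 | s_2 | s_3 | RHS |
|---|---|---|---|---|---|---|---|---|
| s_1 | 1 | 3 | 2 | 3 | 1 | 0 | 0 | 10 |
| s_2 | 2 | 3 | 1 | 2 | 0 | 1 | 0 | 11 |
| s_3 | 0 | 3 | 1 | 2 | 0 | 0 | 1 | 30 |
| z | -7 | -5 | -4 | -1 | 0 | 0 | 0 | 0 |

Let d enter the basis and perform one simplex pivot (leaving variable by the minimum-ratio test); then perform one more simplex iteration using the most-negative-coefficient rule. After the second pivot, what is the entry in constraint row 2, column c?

-1/4

Ratio test on column d — row 1: 10/3 = 10/3; row 2: 11/2 = 11/2; row 3: 30/2 = 15. Minimum is 10/3 at row 1 (s_1 leaves); pivot element 3.
Divide row 1 by 3; eliminate column d from the other rows.
Second iteration: most negative z-row entry is -20/3 in column a, so a enters.
Ratio test on column a — row 1: (10/3)/(1/3) = 10; row 2: (13/3)/(4/3) = 13/4; row 3: entry -2/3 ≤ 0. Minimum is 13/4 at row 2 (s_2 leaves); pivot element 4/3.
Divide row 2 by 4/3; eliminate column a from the other rows.
After both pivots, the entry at constraint row 2, column c is -1/4.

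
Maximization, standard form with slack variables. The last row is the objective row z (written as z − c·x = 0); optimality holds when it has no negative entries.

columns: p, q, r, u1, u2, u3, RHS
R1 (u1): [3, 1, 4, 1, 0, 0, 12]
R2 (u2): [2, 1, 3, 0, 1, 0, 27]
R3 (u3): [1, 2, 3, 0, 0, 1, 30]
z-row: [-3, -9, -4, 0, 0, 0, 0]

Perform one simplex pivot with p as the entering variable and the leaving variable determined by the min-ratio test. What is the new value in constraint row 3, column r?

Ratio test on column p — row 1: 12/3 = 4; row 2: 27/2 = 27/2; row 3: 30/1 = 30. Minimum is 4 at row 1 (u1 leaves); pivot element 3.
Divide row 1 by 3; eliminate column p from the other rows.
Row 3 update in column r: 3 − 1·(4/3) = 5/3.

5/3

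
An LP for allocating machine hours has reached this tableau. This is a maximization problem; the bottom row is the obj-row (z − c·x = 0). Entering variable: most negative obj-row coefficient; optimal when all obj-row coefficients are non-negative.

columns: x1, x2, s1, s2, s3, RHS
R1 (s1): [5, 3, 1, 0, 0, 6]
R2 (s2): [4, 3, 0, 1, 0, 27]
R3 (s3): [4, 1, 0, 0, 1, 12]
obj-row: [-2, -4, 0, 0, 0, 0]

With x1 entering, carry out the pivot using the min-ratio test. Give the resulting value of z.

12/5

Ratio test on column x1 — row 1: 6/5 = 6/5; row 2: 27/4 = 27/4; row 3: 12/4 = 3. Minimum is 6/5 at row 1 (s1 leaves); pivot element 5.
Pivot on row 1; the obj-row RHS becomes 0 − (-2)·(6/5) = 12/5.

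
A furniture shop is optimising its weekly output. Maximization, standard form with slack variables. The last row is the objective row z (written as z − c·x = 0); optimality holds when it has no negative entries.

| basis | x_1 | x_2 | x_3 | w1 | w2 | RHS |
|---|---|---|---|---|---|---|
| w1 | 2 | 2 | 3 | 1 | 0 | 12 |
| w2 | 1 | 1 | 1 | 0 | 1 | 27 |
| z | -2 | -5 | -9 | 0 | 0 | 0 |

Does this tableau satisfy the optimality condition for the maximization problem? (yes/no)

no

The z-row has a negative entry -9 in column x_3, so it is not optimal.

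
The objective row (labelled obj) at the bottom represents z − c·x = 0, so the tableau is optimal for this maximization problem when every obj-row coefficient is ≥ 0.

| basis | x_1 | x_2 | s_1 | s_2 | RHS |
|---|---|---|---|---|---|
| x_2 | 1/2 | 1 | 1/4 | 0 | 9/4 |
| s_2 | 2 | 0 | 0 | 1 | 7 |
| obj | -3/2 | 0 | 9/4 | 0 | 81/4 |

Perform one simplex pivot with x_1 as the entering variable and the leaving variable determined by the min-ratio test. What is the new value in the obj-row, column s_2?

3/4

Ratio test on column x_1 — row 1: (9/4)/(1/2) = 9/2; row 2: 7/2 = 7/2. Minimum is 7/2 at row 2 (s_2 leaves); pivot element 2.
Divide row 2 by 2; eliminate column x_1 from the other rows.
obj-row update in column s_2: 0 − (-3/2)·(1/2) = 3/4.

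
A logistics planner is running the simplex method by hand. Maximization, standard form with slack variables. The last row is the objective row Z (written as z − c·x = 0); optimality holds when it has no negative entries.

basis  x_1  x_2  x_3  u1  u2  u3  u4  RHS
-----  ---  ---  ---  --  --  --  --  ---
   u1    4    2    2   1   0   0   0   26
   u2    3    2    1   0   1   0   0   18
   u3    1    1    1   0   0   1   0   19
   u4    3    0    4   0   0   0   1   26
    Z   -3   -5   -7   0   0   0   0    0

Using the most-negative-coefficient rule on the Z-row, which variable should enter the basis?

Negative Z-row entries: x_1: -3, x_2: -5, x_3: -7.
The most negative is -7 in column x_3, so x_3 enters.

x_3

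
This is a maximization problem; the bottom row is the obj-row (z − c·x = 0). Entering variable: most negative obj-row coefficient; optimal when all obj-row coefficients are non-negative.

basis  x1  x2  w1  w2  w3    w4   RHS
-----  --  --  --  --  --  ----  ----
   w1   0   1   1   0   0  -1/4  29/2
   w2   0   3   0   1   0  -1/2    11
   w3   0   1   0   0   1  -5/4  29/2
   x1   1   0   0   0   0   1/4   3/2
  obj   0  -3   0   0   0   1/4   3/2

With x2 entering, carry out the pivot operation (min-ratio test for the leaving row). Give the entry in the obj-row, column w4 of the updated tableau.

Ratio test on column x2 — row 1: (29/2)/1 = 29/2; row 2: 11/3 = 11/3; row 3: (29/2)/1 = 29/2; row 4: entry 0 ≤ 0. Minimum is 11/3 at row 2 (w2 leaves); pivot element 3.
Divide row 2 by 3; eliminate column x2 from the other rows.
obj-row update in column w4: 1/4 − (-3)·(-1/6) = -1/4.

-1/4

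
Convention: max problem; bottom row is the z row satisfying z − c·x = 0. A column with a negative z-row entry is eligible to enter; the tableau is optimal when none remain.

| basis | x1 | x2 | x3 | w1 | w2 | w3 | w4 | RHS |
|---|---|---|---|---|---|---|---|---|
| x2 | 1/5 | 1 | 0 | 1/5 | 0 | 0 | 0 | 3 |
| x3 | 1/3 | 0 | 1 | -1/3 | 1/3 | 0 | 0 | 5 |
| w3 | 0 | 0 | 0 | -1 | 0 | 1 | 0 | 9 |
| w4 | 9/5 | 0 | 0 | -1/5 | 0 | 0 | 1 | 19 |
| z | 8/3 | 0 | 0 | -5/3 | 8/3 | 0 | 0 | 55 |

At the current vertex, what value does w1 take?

0

w1 is not in the basis, so in the current basic feasible solution w1 = 0.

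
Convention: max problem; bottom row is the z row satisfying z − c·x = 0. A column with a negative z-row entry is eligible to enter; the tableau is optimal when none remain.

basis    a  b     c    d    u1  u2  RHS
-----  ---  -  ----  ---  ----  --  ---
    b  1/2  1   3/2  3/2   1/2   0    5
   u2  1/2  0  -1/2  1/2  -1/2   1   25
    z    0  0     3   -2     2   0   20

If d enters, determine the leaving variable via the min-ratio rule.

Column d entries and ratios — b: 5/(3/2) = 10/3; u2: 25/(1/2) = 50.
Smallest ratio is 10/3 in the row of b, so b leaves.

b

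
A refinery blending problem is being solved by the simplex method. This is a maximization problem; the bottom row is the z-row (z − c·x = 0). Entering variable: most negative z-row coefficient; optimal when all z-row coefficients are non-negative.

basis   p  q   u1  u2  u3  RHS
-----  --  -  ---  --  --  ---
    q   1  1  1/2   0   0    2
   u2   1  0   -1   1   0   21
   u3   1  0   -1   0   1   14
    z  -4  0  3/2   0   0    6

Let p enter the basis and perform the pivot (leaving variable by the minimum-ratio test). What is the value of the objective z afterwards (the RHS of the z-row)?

Ratio test on column p — row 1: 2/1 = 2; row 2: 21/1 = 21; row 3: 14/1 = 14. Minimum is 2 at row 1 (q leaves); pivot element 1.
Pivot on row 1; the z-row RHS becomes 6 − (-4)·2 = 14.

14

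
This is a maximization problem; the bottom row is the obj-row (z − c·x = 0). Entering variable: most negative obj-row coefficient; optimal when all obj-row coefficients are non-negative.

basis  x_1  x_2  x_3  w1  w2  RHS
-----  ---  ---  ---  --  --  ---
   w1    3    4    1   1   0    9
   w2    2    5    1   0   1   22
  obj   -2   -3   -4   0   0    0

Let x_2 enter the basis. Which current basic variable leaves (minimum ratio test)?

w1

Column x_2 entries and ratios — w1: 9/4 = 9/4; w2: 22/5 = 22/5.
Smallest ratio is 9/4 in the row of w1, so w1 leaves.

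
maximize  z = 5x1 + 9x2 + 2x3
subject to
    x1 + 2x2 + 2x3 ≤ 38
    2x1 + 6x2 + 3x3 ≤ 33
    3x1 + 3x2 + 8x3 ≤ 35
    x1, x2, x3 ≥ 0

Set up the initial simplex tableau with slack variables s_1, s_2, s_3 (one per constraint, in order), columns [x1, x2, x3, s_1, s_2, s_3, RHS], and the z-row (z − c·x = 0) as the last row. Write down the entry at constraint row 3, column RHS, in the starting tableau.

The RHS of constraint 3 is b_3 = 35.

35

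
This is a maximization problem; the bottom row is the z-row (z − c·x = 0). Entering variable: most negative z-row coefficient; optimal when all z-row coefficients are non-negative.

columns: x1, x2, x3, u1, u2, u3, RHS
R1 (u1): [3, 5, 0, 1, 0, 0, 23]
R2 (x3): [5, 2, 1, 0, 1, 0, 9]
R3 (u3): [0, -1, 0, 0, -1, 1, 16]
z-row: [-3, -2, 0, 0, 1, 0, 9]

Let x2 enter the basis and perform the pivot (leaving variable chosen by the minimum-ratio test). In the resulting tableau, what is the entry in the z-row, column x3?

Ratio test on column x2 — row 1: 23/5 = 23/5; row 2: 9/2 = 9/2; row 3: entry -1 ≤ 0. Minimum is 9/2 at row 2 (x3 leaves); pivot element 2.
Divide row 2 by 2; eliminate column x2 from the other rows.
z-row update in column x3: 0 − (-2)·(1/2) = 1.

1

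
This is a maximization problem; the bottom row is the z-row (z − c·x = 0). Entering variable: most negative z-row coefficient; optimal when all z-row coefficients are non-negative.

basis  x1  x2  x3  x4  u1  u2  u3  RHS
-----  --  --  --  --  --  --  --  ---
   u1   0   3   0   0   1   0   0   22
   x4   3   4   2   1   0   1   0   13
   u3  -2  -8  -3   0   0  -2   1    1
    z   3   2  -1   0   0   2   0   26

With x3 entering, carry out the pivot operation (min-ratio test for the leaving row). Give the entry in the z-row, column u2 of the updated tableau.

5/2

Ratio test on column x3 — row 1: entry 0 ≤ 0; row 2: 13/2 = 13/2; row 3: entry -3 ≤ 0. Minimum is 13/2 at row 2 (x4 leaves); pivot element 2.
Divide row 2 by 2; eliminate column x3 from the other rows.
z-row update in column u2: 2 − (-1)·(1/2) = 5/2.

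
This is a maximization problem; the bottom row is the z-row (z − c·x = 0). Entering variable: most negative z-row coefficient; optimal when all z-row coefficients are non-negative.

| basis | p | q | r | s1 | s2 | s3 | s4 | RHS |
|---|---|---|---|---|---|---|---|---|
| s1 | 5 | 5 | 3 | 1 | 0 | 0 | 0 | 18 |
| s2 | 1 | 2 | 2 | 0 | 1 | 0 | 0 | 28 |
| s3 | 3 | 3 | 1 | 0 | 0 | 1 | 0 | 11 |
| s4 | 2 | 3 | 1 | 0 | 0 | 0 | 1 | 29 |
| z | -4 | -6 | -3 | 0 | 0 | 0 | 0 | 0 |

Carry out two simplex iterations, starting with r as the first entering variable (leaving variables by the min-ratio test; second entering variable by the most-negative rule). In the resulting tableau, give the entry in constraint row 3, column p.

Ratio test on column r — row 1: 18/3 = 6; row 2: 28/2 = 14; row 3: 11/1 = 11; row 4: 29/1 = 29. Minimum is 6 at row 1 (s1 leaves); pivot element 3.
Divide row 1 by 3; eliminate column r from the other rows.
Second iteration: most negative z-row entry is -1 in column q, so q enters.
Ratio test on column q — row 1: 6/(5/3) = 18/5; row 2: entry -4/3 ≤ 0; row 3: 5/(4/3) = 15/4; row 4: 23/(4/3) = 69/4. Minimum is 18/5 at row 1 (r leaves); pivot element 5/3.
Divide row 1 by 5/3; eliminate column q from the other rows.
After both pivots, the entry at constraint row 3, column p is 0.

0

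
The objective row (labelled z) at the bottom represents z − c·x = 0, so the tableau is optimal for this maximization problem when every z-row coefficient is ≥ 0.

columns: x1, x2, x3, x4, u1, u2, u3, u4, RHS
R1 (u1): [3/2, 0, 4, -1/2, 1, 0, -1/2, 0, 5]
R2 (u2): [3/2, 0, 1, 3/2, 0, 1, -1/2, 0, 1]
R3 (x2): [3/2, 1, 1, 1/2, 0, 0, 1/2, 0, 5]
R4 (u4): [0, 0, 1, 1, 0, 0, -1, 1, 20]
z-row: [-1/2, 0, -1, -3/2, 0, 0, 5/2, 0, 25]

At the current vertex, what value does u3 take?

u3 is not in the basis, so in the current basic feasible solution u3 = 0.

0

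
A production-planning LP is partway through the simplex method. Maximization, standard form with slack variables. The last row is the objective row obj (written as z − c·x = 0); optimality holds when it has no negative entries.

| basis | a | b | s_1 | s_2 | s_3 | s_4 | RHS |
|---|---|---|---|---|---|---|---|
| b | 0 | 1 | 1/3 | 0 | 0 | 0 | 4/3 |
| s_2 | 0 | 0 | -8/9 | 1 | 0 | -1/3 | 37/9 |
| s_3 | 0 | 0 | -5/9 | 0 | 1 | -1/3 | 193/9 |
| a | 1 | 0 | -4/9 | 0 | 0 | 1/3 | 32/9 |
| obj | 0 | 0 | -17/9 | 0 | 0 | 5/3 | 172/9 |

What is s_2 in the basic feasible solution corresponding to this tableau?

37/9

s_2 is basic (row 2); its value is the RHS of that row, 37/9.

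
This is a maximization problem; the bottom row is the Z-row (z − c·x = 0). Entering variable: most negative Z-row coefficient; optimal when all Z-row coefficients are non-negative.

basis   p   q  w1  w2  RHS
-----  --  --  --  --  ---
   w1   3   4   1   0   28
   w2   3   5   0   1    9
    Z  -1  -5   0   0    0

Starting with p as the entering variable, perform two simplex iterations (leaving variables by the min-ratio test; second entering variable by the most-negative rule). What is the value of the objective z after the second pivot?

9

Ratio test on column p — row 1: 28/3 = 28/3; row 2: 9/3 = 3. Minimum is 3 at row 2 (w2 leaves); pivot element 3.
Pivot on row 2; the Z-row RHS becomes 0 − (-1)·3 = 3.
Next entering variable (most negative Z-row entry -10/3): q.
Ratio test on column q — row 1: entry -1 ≤ 0; row 2: 3/(5/3) = 9/5. Minimum is 9/5 at row 2 (p leaves); pivot element 5/3.
After the second pivot the Z-row RHS is 3 − (-10/3)·(9/5) = 9.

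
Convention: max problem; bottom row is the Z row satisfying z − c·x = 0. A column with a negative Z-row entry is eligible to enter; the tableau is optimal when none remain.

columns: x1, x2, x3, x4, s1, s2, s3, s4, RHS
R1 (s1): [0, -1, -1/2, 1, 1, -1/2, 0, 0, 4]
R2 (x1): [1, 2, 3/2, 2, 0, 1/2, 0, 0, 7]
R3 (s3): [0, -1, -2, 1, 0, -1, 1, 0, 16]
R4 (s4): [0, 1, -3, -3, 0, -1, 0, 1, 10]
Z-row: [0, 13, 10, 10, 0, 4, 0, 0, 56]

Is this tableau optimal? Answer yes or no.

Every Z-row coefficient is ≥ 0, so the tableau is optimal.

yes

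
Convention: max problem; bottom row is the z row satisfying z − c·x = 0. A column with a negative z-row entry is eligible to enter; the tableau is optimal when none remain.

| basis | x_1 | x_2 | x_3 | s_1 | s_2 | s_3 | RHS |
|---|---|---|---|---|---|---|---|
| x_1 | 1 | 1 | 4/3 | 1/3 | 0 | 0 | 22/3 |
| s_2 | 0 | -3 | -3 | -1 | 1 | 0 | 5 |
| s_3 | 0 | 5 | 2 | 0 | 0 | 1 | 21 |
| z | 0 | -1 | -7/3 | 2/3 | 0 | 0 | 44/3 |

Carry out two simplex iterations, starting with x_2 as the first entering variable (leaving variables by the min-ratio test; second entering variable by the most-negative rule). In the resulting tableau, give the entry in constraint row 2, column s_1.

Ratio test on column x_2 — row 1: (22/3)/1 = 22/3; row 2: entry -3 ≤ 0; row 3: 21/5 = 21/5. Minimum is 21/5 at row 3 (s_3 leaves); pivot element 5.
Divide row 3 by 5; eliminate column x_2 from the other rows.
Second iteration: most negative z-row entry is -29/15 in column x_3, so x_3 enters.
Ratio test on column x_3 — row 1: (47/15)/(14/15) = 47/14; row 2: entry -9/5 ≤ 0; row 3: (21/5)/(2/5) = 21/2. Minimum is 47/14 at row 1 (x_1 leaves); pivot element 14/15.
Divide row 1 by 14/15; eliminate column x_3 from the other rows.
After both pivots, the entry at constraint row 2, column s_1 is -5/14.

-5/14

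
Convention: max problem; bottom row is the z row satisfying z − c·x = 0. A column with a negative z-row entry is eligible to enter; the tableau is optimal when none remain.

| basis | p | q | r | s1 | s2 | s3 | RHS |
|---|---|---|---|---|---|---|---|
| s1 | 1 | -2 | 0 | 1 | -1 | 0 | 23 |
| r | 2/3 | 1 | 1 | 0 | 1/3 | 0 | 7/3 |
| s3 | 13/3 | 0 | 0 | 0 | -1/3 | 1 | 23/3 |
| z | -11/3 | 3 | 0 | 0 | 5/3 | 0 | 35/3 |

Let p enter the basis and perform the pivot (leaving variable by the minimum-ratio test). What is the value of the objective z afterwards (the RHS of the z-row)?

Ratio test on column p — row 1: 23/1 = 23; row 2: (7/3)/(2/3) = 7/2; row 3: (23/3)/(13/3) = 23/13. Minimum is 23/13 at row 3 (s3 leaves); pivot element 13/3.
Pivot on row 3; the z-row RHS becomes 35/3 − (-11/3)·(23/13) = 236/13.

236/13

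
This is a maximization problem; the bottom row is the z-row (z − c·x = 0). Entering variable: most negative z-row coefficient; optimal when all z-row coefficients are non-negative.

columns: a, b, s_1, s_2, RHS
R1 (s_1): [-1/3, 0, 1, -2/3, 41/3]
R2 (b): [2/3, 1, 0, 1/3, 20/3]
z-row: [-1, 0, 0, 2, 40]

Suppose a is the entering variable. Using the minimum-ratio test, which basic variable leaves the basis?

b

Column a entries and ratios — s_1: -1/3 ≤ 0, skip; b: (20/3)/(2/3) = 10.
Smallest ratio is 10 in the row of b, so b leaves.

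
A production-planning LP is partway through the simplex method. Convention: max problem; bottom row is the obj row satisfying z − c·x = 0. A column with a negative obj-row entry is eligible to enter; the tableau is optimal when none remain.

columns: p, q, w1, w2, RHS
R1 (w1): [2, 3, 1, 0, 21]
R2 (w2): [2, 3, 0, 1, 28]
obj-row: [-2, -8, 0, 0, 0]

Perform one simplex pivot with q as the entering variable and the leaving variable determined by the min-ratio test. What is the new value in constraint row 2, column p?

Ratio test on column q — row 1: 21/3 = 7; row 2: 28/3 = 28/3. Minimum is 7 at row 1 (w1 leaves); pivot element 3.
Divide row 1 by 3; eliminate column q from the other rows.
Row 2 update in column p: 2 − 3·(2/3) = 0.

0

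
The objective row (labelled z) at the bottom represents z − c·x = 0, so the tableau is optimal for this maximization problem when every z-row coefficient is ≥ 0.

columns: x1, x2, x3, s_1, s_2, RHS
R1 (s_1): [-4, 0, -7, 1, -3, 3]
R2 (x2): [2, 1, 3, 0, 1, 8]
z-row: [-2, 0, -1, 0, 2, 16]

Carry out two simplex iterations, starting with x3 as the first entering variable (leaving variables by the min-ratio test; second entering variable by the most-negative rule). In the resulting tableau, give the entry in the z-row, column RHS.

24

Ratio test on column x3 — row 1: entry -7 ≤ 0; row 2: 8/3 = 8/3. Minimum is 8/3 at row 2 (x2 leaves); pivot element 3.
Divide row 2 by 3; eliminate column x3 from the other rows.
Second iteration: most negative z-row entry is -4/3 in column x1, so x1 enters.
Ratio test on column x1 — row 1: (65/3)/(2/3) = 65/2; row 2: (8/3)/(2/3) = 4. Minimum is 4 at row 2 (x3 leaves); pivot element 2/3.
Divide row 2 by 2/3; eliminate column x1 from the other rows.
After both pivots, the entry at the z-row, column RHS is 24.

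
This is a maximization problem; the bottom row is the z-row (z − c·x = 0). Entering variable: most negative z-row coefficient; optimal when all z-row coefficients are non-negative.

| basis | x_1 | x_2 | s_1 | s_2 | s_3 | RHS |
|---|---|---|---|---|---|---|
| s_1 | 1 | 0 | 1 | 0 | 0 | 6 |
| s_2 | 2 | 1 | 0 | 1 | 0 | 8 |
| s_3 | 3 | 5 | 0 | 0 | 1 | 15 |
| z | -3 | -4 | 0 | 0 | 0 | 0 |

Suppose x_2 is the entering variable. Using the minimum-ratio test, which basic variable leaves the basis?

s_3

Column x_2 entries and ratios — s_1: 0 ≤ 0, skip; s_2: 8/1 = 8; s_3: 15/5 = 3.
Smallest ratio is 3 in the row of s_3, so s_3 leaves.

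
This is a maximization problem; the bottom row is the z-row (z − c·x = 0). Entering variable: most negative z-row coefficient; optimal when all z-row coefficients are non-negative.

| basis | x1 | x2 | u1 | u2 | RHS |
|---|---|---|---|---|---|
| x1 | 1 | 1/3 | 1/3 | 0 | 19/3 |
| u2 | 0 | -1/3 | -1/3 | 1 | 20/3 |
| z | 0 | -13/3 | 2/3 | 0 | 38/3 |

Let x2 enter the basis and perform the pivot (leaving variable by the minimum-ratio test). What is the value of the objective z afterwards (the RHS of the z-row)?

95

Ratio test on column x2 — row 1: (19/3)/(1/3) = 19; row 2: entry -1/3 ≤ 0. Minimum is 19 at row 1 (x1 leaves); pivot element 1/3.
Pivot on row 1; the z-row RHS becomes 38/3 − (-13/3)·19 = 95.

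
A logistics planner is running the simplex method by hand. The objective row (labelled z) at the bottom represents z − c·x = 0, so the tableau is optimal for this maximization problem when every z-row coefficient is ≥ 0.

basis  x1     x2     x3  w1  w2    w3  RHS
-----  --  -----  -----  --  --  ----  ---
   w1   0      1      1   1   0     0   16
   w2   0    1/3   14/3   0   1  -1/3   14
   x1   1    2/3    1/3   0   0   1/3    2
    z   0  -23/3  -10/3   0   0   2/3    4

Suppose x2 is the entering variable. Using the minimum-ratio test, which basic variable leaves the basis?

Column x2 entries and ratios — w1: 16/1 = 16; w2: 14/(1/3) = 42; x1: 2/(2/3) = 3.
Smallest ratio is 3 in the row of x1, so x1 leaves.

x1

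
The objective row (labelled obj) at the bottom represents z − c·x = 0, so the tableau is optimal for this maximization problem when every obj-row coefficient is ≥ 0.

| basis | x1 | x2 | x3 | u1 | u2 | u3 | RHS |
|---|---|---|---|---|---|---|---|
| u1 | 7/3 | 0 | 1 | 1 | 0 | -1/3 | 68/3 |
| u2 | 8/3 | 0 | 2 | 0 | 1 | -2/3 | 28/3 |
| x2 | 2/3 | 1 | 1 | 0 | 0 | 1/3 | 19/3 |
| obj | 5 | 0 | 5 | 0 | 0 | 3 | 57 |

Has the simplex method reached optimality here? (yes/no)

yes

Every obj-row coefficient is ≥ 0, so the tableau is optimal.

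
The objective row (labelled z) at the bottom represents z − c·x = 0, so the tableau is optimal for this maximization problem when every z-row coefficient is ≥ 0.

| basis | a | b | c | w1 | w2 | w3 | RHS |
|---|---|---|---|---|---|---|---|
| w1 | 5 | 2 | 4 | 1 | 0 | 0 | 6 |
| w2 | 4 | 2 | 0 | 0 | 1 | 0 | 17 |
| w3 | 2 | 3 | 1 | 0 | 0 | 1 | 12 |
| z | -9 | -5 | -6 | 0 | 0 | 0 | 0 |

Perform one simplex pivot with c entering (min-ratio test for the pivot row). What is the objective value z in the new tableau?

Ratio test on column c — row 1: 6/4 = 3/2; row 2: entry 0 ≤ 0; row 3: 12/1 = 12. Minimum is 3/2 at row 1 (w1 leaves); pivot element 4.
Pivot on row 1; the z-row RHS becomes 0 − (-6)·(3/2) = 9.

9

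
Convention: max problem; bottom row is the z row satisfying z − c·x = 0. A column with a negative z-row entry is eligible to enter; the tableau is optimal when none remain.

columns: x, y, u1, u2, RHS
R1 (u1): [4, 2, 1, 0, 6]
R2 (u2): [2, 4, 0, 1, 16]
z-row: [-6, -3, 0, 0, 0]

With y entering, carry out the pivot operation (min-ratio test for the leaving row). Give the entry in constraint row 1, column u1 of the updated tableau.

1/2

Ratio test on column y — row 1: 6/2 = 3; row 2: 16/4 = 4. Minimum is 3 at row 1 (u1 leaves); pivot element 2.
Divide row 1 by 2; eliminate column y from the other rows.
In the new row 1, the u1 entry is the old entry divided by the pivot: 1/2 = 1/2.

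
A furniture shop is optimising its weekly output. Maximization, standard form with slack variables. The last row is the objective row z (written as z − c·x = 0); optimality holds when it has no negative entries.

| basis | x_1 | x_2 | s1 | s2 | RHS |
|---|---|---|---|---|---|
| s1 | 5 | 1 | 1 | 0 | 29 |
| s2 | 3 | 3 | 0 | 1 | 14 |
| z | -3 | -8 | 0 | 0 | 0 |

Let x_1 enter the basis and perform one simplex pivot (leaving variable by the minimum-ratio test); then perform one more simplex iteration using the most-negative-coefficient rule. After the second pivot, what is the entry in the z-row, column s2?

Ratio test on column x_1 — row 1: 29/5 = 29/5; row 2: 14/3 = 14/3. Minimum is 14/3 at row 2 (s2 leaves); pivot element 3.
Divide row 2 by 3; eliminate column x_1 from the other rows.
Second iteration: most negative z-row entry is -5 in column x_2, so x_2 enters.
Ratio test on column x_2 — row 1: entry -4 ≤ 0; row 2: (14/3)/1 = 14/3. Minimum is 14/3 at row 2 (x_1 leaves); pivot element 1.
Divide row 2 by 1; eliminate column x_2 from the other rows.
After both pivots, the entry at the z-row, column s2 is 8/3.

8/3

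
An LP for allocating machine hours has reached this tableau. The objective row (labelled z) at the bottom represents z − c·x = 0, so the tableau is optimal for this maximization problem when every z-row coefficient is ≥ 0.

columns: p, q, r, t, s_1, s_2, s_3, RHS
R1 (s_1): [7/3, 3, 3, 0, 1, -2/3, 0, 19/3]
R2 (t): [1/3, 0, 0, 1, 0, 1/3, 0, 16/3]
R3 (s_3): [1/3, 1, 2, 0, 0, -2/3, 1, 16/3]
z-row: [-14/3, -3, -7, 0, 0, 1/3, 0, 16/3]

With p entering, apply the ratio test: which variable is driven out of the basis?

Column p entries and ratios — s_1: (19/3)/(7/3) = 19/7; t: (16/3)/(1/3) = 16; s_3: (16/3)/(1/3) = 16.
Smallest ratio is 19/7 in the row of s_1, so s_1 leaves.

s_1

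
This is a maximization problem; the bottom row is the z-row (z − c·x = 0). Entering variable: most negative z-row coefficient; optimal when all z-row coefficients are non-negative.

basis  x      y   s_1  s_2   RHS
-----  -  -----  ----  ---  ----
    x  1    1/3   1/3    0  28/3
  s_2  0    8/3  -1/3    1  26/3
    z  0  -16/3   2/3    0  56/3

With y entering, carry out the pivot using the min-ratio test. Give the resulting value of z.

36

Ratio test on column y — row 1: (28/3)/(1/3) = 28; row 2: (26/3)/(8/3) = 13/4. Minimum is 13/4 at row 2 (s_2 leaves); pivot element 8/3.
Pivot on row 2; the z-row RHS becomes 56/3 − (-16/3)·(13/4) = 36.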